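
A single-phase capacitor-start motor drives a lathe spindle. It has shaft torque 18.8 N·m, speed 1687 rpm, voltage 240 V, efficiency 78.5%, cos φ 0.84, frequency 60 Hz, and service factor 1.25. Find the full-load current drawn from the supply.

21 A

ω = 2π×1687/60 = 176.7 rad/s; P_out = τω = 18.8 × 176.7 = 3322 W
P_in = P_out / η = 3322 / 0.785 = 4232 W
I = P_in / (V·cosφ) = 4232 / (240 × 0.84) = 21 A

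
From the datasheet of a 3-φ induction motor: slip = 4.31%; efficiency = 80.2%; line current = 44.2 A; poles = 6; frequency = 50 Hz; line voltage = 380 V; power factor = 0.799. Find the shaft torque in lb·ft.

137 lb·ft

P_in = √3·V·I·cosφ = 1.732 × 380 × 44.2 × 0.799 = 23243 W
P_out = η·P_in = 0.802 × 23243 = 18641 W
n_s = 120×50/6 = 1000 rpm; n = 1000×(1−0.0431) = 957 rpm
ω = 2π×957/60 = 100.2 rad/s
τ = P_out/ω = 18641/100.2 = 186 N·m
In lb·ft: 186/1.356 = 137 lb·ft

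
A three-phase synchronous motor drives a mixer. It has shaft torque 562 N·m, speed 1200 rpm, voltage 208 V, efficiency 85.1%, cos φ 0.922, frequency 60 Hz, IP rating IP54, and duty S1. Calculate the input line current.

ω = 2π×1200/60 = 125.7 rad/s; P_out = τω = 562 × 125.7 = 70643 W
P_in = P_out / η = 70643 / 0.851 = 83012 W
I_L = P_in / (√3·V_L·cosφ) = 83012 / (1.732 × 208 × 0.922) = 250 A

250 A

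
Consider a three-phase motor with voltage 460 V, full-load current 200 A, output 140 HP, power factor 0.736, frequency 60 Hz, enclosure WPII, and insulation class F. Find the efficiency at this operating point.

89.1 %

P_out = 140 × 746 = 104440 W
P_in = √3·V_L·I_L·cosφ = 1.732 × 460 × 200 × 0.736 = 117277 W
η = P_out / P_in = 104440 / 117277 = 0.891 = 89.1%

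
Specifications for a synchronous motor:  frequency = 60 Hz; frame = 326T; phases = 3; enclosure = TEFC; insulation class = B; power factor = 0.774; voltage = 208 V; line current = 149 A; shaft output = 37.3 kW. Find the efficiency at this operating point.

P_out = 37.3 kW = 37300 W
P_in = √3·V_L·I_L·cosφ = 1.732 × 208 × 149 × 0.774 = 41547 W
η = P_out / P_in = 37300 / 41547 = 0.898 = 89.8%

89.8 %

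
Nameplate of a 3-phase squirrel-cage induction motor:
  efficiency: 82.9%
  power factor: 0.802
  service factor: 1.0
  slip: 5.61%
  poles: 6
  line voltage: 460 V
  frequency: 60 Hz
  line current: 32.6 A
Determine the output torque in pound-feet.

P_in = √3·V·I·cosφ = 1.732 × 460 × 32.6 × 0.802 = 20830 W
P_out = η·P_in = 0.829 × 20830 = 17268 W
n_s = 120×60/6 = 1200 rpm; n = 1200×(1−0.0561) = 1133 rpm
ω = 2π×1133/60 = 118.6 rad/s
τ = P_out/ω = 17268/118.6 = 145.6 N·m
In lb·ft: 145.6/1.356 = 107 lb·ft

107 lb·ft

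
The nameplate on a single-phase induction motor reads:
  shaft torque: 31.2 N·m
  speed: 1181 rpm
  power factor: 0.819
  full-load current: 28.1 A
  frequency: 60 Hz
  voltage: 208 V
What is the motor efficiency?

80.6 %

ω = 2π × 1181/60 = 123.7 rad/s; P_out = τω = 31.2 × 123.7 = 3859 W
P_in = V·I·cosφ = 208 × 28.1 × 0.819 = 4787 W
η = P_out / P_in = 3859 / 4787 = 0.806 = 80.6%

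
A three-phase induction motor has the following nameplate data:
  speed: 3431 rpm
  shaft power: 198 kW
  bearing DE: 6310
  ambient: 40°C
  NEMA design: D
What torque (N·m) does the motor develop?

551 N·m

ω = 2π × 3431/60 = 359.3 rad/s
τ = P/ω = 198000/359.3 = 551 N·m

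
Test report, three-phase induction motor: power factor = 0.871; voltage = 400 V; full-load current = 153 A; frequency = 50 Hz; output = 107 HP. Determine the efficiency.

P_out = 107 × 746 = 79822 W
P_in = √3·V_L·I_L·cosφ = 1.732 × 400 × 153 × 0.871 = 92325 W
η = P_out / P_in = 79822 / 92325 = 0.865 = 86.5%

86.5 %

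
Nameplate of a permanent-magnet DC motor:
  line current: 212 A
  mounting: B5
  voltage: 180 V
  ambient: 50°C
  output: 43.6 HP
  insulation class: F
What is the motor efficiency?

P_out = 43.6 × 746 = 32526 W
P_in = V·I = 180 × 212 = 38160 W
η = P_out / P_in = 32526 / 38160 = 0.852 = 85.2%

85.2 %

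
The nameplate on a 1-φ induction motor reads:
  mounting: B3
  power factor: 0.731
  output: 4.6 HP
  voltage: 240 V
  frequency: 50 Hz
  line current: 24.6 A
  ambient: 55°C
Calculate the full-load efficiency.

79.5 %

P_out = 4.6 × 746 = 3432 W
P_in = V·I·cosφ = 240 × 24.6 × 0.731 = 4316 W
η = P_out / P_in = 3432 / 4316 = 0.795 = 79.5%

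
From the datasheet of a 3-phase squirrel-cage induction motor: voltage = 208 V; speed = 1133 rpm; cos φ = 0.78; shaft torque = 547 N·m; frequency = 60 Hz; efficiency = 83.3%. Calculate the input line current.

277 A

ω = 2π×1133/60 = 118.6 rad/s; P_out = τω = 547 × 118.6 = 64874 W
P_in = P_out / η = 64874 / 0.833 = 77880 W
I_L = P_in / (√3·V_L·cosφ) = 77880 / (1.732 × 208 × 0.78) = 277 A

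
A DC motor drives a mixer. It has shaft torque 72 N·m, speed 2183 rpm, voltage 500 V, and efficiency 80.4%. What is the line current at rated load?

40.9 A

ω = 2π×2183/60 = 228.6 rad/s; P_out = τω = 72 × 228.6 = 16459 W
P_in = P_out / η = 16459 / 0.804 = 20471 W
I = P_in / V = 20471 / 500 = 40.9 A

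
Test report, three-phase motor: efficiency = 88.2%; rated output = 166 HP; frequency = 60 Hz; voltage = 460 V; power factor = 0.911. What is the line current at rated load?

193 A

P_out = 166 × 746 = 123836 W
P_in = P_out / η = 123836 / 0.882 = 140404 W
I_L = P_in / (√3·V_L·cosφ) = 140404 / (1.732 × 460 × 0.911) = 193 A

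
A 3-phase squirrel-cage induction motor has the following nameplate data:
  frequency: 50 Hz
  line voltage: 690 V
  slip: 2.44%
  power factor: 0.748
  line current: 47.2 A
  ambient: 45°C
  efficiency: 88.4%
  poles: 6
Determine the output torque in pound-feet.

P_in = √3·V·I·cosφ = 1.732 × 690 × 47.2 × 0.748 = 42193 W
P_out = η·P_in = 0.884 × 42193 = 37299 W
n_s = 120×50/6 = 1000 rpm; n = 1000×(1−0.0244) = 976 rpm
ω = 2π×976/60 = 102.2 rad/s
τ = P_out/ω = 37299/102.2 = 365 N·m
In lb·ft: 365/1.356 = 269 lb·ft

269 lb·ft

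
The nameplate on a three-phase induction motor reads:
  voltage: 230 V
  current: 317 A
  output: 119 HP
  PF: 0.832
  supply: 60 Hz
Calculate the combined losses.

16300 W

P_in = √3·V·I·cosφ = 1.732×230×317×0.832 = 105065 W
P_out = 119×746 = 88774 W
Losses = P_in − P_out = 105065 − 88774 = 16291 W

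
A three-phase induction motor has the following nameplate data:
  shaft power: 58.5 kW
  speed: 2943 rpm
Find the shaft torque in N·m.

190 N·m

ω = 2π × 2943/60 = 308.2 rad/s
τ = P/ω = 58500/308.2 = 190 N·m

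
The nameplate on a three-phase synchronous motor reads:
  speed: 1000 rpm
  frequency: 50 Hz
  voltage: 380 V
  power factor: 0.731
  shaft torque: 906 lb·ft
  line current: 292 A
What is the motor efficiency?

91.6 %

τ = 906 lb·ft × 1.356 = 1229 N·m
ω = 2π × 1000/60 = 104.7 rad/s; P_out = τω = 1229 × 104.7 = 128676 W
P_in = √3·V_L·I_L·cosφ = 1.732 × 380 × 292 × 0.731 = 140486 W
η = P_out / P_in = 128676 / 140486 = 0.916 = 91.6%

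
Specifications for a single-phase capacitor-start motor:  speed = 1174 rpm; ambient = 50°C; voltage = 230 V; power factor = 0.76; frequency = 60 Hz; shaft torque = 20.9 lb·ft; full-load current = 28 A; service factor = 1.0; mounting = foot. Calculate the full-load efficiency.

τ = 20.9 lb·ft × 1.356 = 28.34 N·m
ω = 2π × 1174/60 = 122.9 rad/s; P_out = τω = 28.34 × 122.9 = 3483 W
P_in = V·I·cosφ = 230 × 28 × 0.76 = 4894 W
η = P_out / P_in = 3483 / 4894 = 0.712 = 71.2%

71.2 %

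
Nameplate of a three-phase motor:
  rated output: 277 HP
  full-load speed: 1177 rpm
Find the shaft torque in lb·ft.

P_out = 277 × 746 = 206642 W
ω = 2π × 1177/60 = 123.3 rad/s
τ = P_out/ω = 206642/123.3 = 1676 N·m
In lb·ft: 1676/1.356 = 1240 lb·ft

1240 lb·ft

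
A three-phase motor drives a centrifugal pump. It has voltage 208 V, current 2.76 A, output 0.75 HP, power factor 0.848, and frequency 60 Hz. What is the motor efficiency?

P_out = 0.75 × 746 = 560 W
P_in = √3·V_L·I_L·cosφ = 1.732 × 208 × 2.76 × 0.848 = 843 W
η = P_out / P_in = 560 / 843 = 0.664 = 66.4%

66.4 %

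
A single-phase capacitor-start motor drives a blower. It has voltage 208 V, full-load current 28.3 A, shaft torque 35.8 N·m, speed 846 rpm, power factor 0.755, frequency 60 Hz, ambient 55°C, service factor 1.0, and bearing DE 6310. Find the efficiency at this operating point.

71.4 %

ω = 2π × 846/60 = 88.59 rad/s; P_out = τω = 35.8 × 88.59 = 3172 W
P_in = V·I·cosφ = 208 × 28.3 × 0.755 = 4444 W
η = P_out / P_in = 3172 / 4444 = 0.714 = 71.4%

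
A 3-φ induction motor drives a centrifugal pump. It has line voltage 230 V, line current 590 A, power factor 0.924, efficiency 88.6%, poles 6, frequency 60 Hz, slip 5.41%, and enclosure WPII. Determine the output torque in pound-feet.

1190 lb·ft

P_in = √3·V·I·cosφ = 1.732 × 230 × 590 × 0.924 = 217170 W
P_out = η·P_in = 0.886 × 217170 = 192413 W
n_s = 120×60/6 = 1200 rpm; n = 1200×(1−0.0541) = 1135 rpm
ω = 2π×1135/60 = 118.9 rad/s
τ = P_out/ω = 192413/118.9 = 1618 N·m
In lb·ft: 1618/1.356 = 1190 lb·ft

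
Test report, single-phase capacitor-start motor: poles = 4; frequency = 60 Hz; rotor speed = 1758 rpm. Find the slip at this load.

n_s = 120f/p = 120×60/4 = 1800 rpm
s = (n_s − n)/n_s = (1800 − 1758)/1800 = 0.0233

2.33 %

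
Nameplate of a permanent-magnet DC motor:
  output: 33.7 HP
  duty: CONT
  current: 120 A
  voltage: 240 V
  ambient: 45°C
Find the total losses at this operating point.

P_in = V·I = 240×120 = 28800 W
P_out = 33.7×746 = 25140 W
Losses = P_in − P_out = 28800 − 25140 = 3660 W

3660 W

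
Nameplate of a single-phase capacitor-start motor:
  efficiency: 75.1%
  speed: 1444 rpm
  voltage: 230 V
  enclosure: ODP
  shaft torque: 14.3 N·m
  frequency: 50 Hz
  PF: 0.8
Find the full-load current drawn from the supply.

15.6 A

ω = 2π×1444/60 = 151.2 rad/s; P_out = τω = 14.3 × 151.2 = 2162 W
P_in = P_out / η = 2162 / 0.751 = 2879 W
I = P_in / (V·cosφ) = 2879 / (230 × 0.8) = 15.6 A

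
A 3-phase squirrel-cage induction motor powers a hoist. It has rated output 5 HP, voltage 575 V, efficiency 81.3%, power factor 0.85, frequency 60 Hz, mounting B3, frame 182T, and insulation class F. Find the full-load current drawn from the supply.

5.42 A

P_out = 5 × 746 = 3730 W
P_in = P_out / η = 3730 / 0.813 = 4588 W
I_L = P_in / (√3·V_L·cosφ) = 4588 / (1.732 × 575 × 0.85) = 5.42 A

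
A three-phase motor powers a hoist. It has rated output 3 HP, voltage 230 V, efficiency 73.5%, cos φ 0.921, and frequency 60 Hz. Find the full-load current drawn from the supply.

P_out = 3 × 746 = 2238 W
P_in = P_out / η = 2238 / 0.735 = 3045 W
I_L = P_in / (√3·V_L·cosφ) = 3045 / (1.732 × 230 × 0.921) = 8.3 A

8.3 A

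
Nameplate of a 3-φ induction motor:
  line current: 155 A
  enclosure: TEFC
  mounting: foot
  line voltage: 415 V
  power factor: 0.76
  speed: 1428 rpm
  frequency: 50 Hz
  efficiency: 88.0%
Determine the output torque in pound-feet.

P_in = √3·V·I·cosφ = 1.732 × 415 × 155 × 0.76 = 84672 W
P_out = η·P_in = 0.88 × 84672 = 74511 W
n = 1428 rpm
ω = 2π×1428/60 = 149.5 rad/s
τ = P_out/ω = 74511/149.5 = 498.4 N·m
In lb·ft: 498.4/1.356 = 368 lb·ft

368 lb·ft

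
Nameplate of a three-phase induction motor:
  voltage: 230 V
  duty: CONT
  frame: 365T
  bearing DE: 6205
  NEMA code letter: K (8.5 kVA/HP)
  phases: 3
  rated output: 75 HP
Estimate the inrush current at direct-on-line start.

S_LR = 8.5 × 75 = 637.5 kVA
I_LR = S_LR/(√3·V_L) = 637500/(1.732×230) = 1600 A

1600 A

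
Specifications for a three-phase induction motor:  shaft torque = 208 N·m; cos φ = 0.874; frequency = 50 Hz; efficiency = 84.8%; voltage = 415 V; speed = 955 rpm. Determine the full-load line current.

ω = 2π×955/60 = 100 rad/s; P_out = τω = 208 × 100 = 20800 W
P_in = P_out / η = 20800 / 0.848 = 24528 W
I_L = P_in / (√3·V_L·cosφ) = 24528 / (1.732 × 415 × 0.874) = 39 A

39 A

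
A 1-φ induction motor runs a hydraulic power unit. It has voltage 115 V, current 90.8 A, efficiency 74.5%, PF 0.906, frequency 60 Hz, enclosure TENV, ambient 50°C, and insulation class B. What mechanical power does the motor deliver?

P_in = V·I·cosφ = 115 × 90.8 × 0.906 = 9460 W
P_out = η·P_in = 0.745 × 9460 = 7048 W

7.05 kW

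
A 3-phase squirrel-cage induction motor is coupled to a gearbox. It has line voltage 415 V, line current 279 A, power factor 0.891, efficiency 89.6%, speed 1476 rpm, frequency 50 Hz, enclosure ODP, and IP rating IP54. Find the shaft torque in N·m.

1040 N·m

P_in = √3·V·I·cosφ = 1.732 × 415 × 279 × 0.891 = 178681 W
P_out = η·P_in = 0.896 × 178681 = 160098 W
n = 1476 rpm
ω = 2π×1476/60 = 154.6 rad/s
τ = P_out/ω = 160098/154.6 = 1040 N·m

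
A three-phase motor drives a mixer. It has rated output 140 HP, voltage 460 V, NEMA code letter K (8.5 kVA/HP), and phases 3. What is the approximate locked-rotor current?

S_LR = 8.5 × 140 = 1190 kVA
I_LR = S_LR/(√3·V_L) = 1190000/(1.732×460) = 1490 A

1490 A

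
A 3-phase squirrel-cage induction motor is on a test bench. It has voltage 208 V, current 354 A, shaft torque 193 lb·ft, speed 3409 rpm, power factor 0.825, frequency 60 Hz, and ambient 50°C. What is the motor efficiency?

τ = 193 lb·ft × 1.356 = 261.7 N·m
ω = 2π × 3409/60 = 357 rad/s; P_out = τω = 261.7 × 357 = 93427 W
P_in = √3·V_L·I_L·cosφ = 1.732 × 208 × 354 × 0.825 = 105213 W
η = P_out / P_in = 93427 / 105213 = 0.888 = 88.8%

88.8 %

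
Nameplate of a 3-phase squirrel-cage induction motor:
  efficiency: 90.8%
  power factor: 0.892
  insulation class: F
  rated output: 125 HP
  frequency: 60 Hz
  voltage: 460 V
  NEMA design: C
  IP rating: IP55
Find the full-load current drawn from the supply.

P_out = 125 × 746 = 93250 W
P_in = P_out / η = 93250 / 0.908 = 102698 W
I_L = P_in / (√3·V_L·cosφ) = 102698 / (1.732 × 460 × 0.892) = 145 A

145 A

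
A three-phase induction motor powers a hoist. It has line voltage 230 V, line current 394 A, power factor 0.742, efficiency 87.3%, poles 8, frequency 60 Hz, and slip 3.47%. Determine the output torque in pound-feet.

824 lb·ft

P_in = √3·V·I·cosφ = 1.732 × 230 × 394 × 0.742 = 116460 W
P_out = η·P_in = 0.873 × 116460 = 101670 W
n_s = 120×60/8 = 900 rpm; n = 900×(1−0.0347) = 869 rpm
ω = 2π×869/60 = 91 rad/s
τ = P_out/ω = 101670/91 = 1117 N·m
In lb·ft: 1117/1.356 = 824 lb·ft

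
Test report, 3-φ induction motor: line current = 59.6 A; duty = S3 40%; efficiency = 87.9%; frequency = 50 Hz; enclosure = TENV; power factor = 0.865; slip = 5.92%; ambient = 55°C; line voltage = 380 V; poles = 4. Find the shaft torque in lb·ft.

149 lb·ft

P_in = √3·V·I·cosφ = 1.732 × 380 × 59.6 × 0.865 = 33931 W
P_out = η·P_in = 0.879 × 33931 = 29825 W
n_s = 120×50/4 = 1500 rpm; n = 1500×(1−0.0592) = 1411 rpm
ω = 2π×1411/60 = 147.8 rad/s
τ = P_out/ω = 29825/147.8 = 201.8 N·m
In lb·ft: 201.8/1.356 = 149 lb·ft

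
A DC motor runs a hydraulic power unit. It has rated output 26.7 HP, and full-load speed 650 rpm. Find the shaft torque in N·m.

293 N·m

P_out = 26.7 × 746 = 19918 W
ω = 2π × 650/60 = 68.07 rad/s
τ = P_out/ω = 19918/68.07 = 293 N·m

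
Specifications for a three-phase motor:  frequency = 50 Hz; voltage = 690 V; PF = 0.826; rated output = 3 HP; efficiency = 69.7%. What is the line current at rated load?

P_out = 3 × 746 = 2238 W
P_in = P_out / η = 2238 / 0.697 = 3211 W
I_L = P_in / (√3·V_L·cosφ) = 3211 / (1.732 × 690 × 0.826) = 3.25 A

3.25 A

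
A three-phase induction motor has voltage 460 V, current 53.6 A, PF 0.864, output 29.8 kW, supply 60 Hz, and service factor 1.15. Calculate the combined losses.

7.1 kW

P_in = √3·V·I·cosφ = 1.732×460×53.6×0.864 = 36896 W
P_out = 29800 W
Losses = P_in − P_out = 36896 − 29800 = 7096 W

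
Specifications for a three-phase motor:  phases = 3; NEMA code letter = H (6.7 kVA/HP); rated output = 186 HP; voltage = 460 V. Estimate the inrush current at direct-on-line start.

S_LR = 6.7 × 186 = 1246.2 kVA
I_LR = S_LR/(√3·V_L) = 1246200/(1.732×460) = 1560 A

1560 A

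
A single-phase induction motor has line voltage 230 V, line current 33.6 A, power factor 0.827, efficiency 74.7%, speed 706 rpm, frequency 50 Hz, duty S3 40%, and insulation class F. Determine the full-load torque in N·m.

P_in = V·I·cosφ = 230 × 33.6 × 0.827 = 6391 W
P_out = η·P_in = 0.747 × 6391 = 4774 W
n = 706 rpm
ω = 2π×706/60 = 73.93 rad/s
τ = P_out/ω = 4774/73.93 = 64.6 N·m

64.6 N·m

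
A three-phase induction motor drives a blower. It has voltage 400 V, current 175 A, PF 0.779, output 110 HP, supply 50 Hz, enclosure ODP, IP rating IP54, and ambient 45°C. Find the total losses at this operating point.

P_in = √3·V·I·cosφ = 1.732×400×175×0.779 = 94446 W
P_out = 110×746 = 82060 W
Losses = P_in − P_out = 94446 − 82060 = 12386 W

12400 W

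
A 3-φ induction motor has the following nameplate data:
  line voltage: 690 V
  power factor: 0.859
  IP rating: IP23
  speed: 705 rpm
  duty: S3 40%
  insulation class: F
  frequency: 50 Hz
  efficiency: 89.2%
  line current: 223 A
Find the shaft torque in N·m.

P_in = √3·V·I·cosφ = 1.732 × 690 × 223 × 0.859 = 228926 W
P_out = η·P_in = 0.892 × 228926 = 204202 W
n = 705 rpm
ω = 2π×705/60 = 73.83 rad/s
τ = P_out/ω = 204202/73.83 = 2770 N·m

2770 N·m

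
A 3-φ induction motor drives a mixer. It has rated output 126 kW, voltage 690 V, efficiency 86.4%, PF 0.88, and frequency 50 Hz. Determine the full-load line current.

P_out = 126 kW = 126000 W
P_in = P_out / η = 126000 / 0.864 = 145833 W
I_L = P_in / (√3·V_L·cosφ) = 145833 / (1.732 × 690 × 0.88) = 139 A

139 A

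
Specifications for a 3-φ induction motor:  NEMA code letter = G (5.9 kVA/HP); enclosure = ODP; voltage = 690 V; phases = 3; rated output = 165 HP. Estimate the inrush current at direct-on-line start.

S_LR = 5.9 × 165 = 973.5 kVA
I_LR = S_LR/(√3·V_L) = 973500/(1.732×690) = 815 A

815 A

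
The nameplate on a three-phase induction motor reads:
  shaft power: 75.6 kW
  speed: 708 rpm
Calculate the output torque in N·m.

1020 N·m

ω = 2π × 708/60 = 74.14 rad/s
τ = P/ω = 75600/74.14 = 1020 N·m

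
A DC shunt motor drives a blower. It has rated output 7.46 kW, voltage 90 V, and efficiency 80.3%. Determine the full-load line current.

P_out = 7.46 kW = 7460 W
P_in = P_out / η = 7460 / 0.803 = 9290 W
I = P_in / V = 9290 / 90 = 103 A

103 A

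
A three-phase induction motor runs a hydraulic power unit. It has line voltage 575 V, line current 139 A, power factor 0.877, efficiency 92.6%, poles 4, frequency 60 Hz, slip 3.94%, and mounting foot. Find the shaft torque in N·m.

P_in = √3·V·I·cosφ = 1.732 × 575 × 139 × 0.877 = 121403 W
P_out = η·P_in = 0.926 × 121403 = 112419 W
n_s = 120×60/4 = 1800 rpm; n = 1800×(1−0.0394) = 1729 rpm
ω = 2π×1729/60 = 181.1 rad/s
τ = P_out/ω = 112419/181.1 = 621 N·m

621 N·m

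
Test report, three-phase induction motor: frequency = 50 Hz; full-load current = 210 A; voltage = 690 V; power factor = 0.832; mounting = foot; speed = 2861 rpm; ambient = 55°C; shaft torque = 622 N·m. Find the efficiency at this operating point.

89.2 %

ω = 2π × 2861/60 = 299.6 rad/s; P_out = τω = 622 × 299.6 = 186351 W
P_in = √3·V_L·I_L·cosφ = 1.732 × 690 × 210 × 0.832 = 208804 W
η = P_out / P_in = 186351 / 208804 = 0.892 = 89.2%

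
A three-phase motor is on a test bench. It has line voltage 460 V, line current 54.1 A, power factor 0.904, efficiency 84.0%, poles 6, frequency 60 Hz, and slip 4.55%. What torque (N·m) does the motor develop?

273 N·m

P_in = √3·V·I·cosφ = 1.732 × 460 × 54.1 × 0.904 = 38965 W
P_out = η·P_in = 0.84 × 38965 = 32731 W
n_s = 120×60/6 = 1200 rpm; n = 1200×(1−0.0455) = 1145 rpm
ω = 2π×1145/60 = 119.9 rad/s
τ = P_out/ω = 32731/119.9 = 273 N·m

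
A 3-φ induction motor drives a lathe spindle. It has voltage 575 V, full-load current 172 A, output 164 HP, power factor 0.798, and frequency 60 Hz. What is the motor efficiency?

89.5 %

P_out = 164 × 746 = 122344 W
P_in = √3·V_L·I_L·cosφ = 1.732 × 575 × 172 × 0.798 = 136693 W
η = P_out / P_in = 122344 / 136693 = 0.895 = 89.5%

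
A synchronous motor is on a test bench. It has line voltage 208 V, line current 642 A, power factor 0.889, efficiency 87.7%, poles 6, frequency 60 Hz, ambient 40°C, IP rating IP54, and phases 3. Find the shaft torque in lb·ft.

1060 lb·ft

P_in = √3·V·I·cosφ = 1.732 × 208 × 642 × 0.889 = 205612 W
P_out = η·P_in = 0.877 × 205612 = 180322 W
n = n_s = 120×60/6 = 1200 rpm (synchronous)
ω = 2π×1200/60 = 125.7 rad/s
τ = P_out/ω = 180322/125.7 = 1435 N·m
In lb·ft: 1435/1.356 = 1060 lb·ft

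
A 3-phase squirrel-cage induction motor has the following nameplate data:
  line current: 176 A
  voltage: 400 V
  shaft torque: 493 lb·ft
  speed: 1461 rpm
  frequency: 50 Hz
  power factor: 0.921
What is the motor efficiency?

τ = 493 lb·ft × 1.356 = 668.5 N·m
ω = 2π × 1461/60 = 153 rad/s; P_out = τω = 668.5 × 153 = 102281 W
P_in = √3·V_L·I_L·cosφ = 1.732 × 400 × 176 × 0.921 = 112300 W
η = P_out / P_in = 102281 / 112300 = 0.911 = 91.1%

91.1 %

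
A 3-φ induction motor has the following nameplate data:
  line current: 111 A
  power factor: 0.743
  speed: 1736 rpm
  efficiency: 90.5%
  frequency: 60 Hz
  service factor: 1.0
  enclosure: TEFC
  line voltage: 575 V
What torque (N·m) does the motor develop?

P_in = √3·V·I·cosφ = 1.732 × 575 × 111 × 0.743 = 82135 W
P_out = η·P_in = 0.905 × 82135 = 74332 W
n = 1736 rpm
ω = 2π×1736/60 = 181.8 rad/s
τ = P_out/ω = 74332/181.8 = 409 N·m

409 N·m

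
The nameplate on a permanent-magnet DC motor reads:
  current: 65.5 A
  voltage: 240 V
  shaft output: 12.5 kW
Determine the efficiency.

79.5 %

P_out = 12.5 kW = 12500 W
P_in = V·I = 240 × 65.5 = 15720 W
η = P_out / P_in = 12500 / 15720 = 0.795 = 79.5%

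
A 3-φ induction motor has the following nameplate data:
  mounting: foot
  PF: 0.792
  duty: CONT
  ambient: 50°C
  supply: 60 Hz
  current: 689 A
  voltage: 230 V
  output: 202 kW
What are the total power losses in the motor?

15.4 kW

P_in = √3·V·I·cosφ = 1.732×230×689×0.792 = 217380 W
P_out = 202000 W
Losses = P_in − P_out = 217380 − 202000 = 15380 W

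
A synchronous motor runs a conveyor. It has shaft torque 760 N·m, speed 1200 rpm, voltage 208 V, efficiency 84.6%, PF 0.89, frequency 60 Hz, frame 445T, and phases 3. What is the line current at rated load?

ω = 2π×1200/60 = 125.7 rad/s; P_out = τω = 760 × 125.7 = 95532 W
P_in = P_out / η = 95532 / 0.846 = 112922 W
I_L = P_in / (√3·V_L·cosφ) = 112922 / (1.732 × 208 × 0.89) = 352 A

352 A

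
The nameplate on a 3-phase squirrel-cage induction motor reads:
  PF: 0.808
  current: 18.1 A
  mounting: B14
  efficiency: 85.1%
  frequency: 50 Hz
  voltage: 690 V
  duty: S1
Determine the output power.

P_in = √3·V·I·cosφ = 1.732 × 690 × 18.1 × 0.808 = 17478 W
P_out = η·P_in = 0.851 × 17478 = 14874 W

14.9 kW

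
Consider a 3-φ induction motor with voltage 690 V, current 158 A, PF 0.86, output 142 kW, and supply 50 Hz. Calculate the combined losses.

20400 W

P_in = √3·V·I·cosφ = 1.732×690×158×0.86 = 162387 W
P_out = 142000 W
Losses = P_in − P_out = 162387 − 142000 = 20387 W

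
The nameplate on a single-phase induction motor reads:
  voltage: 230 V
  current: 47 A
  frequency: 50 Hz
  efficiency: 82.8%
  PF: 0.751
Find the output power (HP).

P_in = V·I·cosφ = 230 × 47 × 0.751 = 8118 W
P_out = η·P_in = 0.828 × 8118 = 6722 W
= 6722/746 = 9.01 HP

9.01 HP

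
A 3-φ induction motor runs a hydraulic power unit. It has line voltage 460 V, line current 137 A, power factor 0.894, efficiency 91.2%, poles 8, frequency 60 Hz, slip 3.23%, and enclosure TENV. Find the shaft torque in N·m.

P_in = √3·V·I·cosφ = 1.732 × 460 × 137 × 0.894 = 97581 W
P_out = η·P_in = 0.912 × 97581 = 88994 W
n_s = 120×60/8 = 900 rpm; n = 900×(1−0.0323) = 871 rpm
ω = 2π×871/60 = 91.21 rad/s
τ = P_out/ω = 88994/91.21 = 976 N·m

976 N·m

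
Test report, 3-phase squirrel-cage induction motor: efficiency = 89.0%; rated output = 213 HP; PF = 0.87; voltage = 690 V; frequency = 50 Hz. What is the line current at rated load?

172 A

P_out = 213 × 746 = 158898 W
P_in = P_out / η = 158898 / 0.890 = 178537 W
I_L = P_in / (√3·V_L·cosφ) = 178537 / (1.732 × 690 × 0.87) = 172 A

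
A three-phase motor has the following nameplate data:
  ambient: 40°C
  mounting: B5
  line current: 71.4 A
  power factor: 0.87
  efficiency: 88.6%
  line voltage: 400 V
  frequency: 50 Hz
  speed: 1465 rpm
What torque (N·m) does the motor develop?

249 N·m

P_in = √3·V·I·cosφ = 1.732 × 400 × 71.4 × 0.87 = 43035 W
P_out = η·P_in = 0.886 × 43035 = 38129 W
n = 1465 rpm
ω = 2π×1465/60 = 153.4 rad/s
τ = P_out/ω = 38129/153.4 = 249 N·m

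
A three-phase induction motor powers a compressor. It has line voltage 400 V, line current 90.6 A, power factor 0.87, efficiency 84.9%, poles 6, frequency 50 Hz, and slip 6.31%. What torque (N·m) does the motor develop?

473 N·m

P_in = √3·V·I·cosφ = 1.732 × 400 × 90.6 × 0.87 = 54608 W
P_out = η·P_in = 0.849 × 54608 = 46362 W
n_s = 120×50/6 = 1000 rpm; n = 1000×(1−0.0631) = 937 rpm
ω = 2π×937/60 = 98.12 rad/s
τ = P_out/ω = 46362/98.12 = 473 N·m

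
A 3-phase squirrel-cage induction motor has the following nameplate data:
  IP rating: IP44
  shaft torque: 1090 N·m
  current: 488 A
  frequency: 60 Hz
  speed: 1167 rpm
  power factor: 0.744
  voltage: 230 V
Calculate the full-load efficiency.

ω = 2π × 1167/60 = 122.2 rad/s; P_out = τω = 1090 × 122.2 = 133198 W
P_in = √3·V_L·I_L·cosφ = 1.732 × 230 × 488 × 0.744 = 144633 W
η = P_out / P_in = 133198 / 144633 = 0.921 = 92.1%

92.1 %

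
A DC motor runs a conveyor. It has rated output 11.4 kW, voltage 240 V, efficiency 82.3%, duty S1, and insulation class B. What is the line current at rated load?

57.7 A

P_out = 11.4 kW = 11400 W
P_in = P_out / η = 11400 / 0.823 = 13852 W
I = P_in / V = 13852 / 240 = 57.7 A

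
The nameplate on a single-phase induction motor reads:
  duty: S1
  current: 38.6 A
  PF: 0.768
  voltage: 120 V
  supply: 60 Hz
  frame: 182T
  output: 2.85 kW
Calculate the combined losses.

P_in = V·I·cosφ = 120×38.6×0.768 = 3557 W
P_out = 2850 W
Losses = P_in − P_out = 3557 − 2850 = 707 W

707 W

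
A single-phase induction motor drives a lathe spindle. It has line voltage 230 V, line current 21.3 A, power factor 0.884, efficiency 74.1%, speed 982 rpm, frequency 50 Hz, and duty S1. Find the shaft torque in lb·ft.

23 lb·ft

P_in = V·I·cosφ = 230 × 21.3 × 0.884 = 4331 W
P_out = η·P_in = 0.741 × 4331 = 3209 W
n = 982 rpm
ω = 2π×982/60 = 102.8 rad/s
τ = P_out/ω = 3209/102.8 = 31.22 N·m
In lb·ft: 31.22/1.356 = 23 lb·ft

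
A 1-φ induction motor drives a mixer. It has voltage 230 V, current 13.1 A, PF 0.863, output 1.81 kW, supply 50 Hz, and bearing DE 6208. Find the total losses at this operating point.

P_in = V·I·cosφ = 230×13.1×0.863 = 2600 W
P_out = 1810 W
Losses = P_in − P_out = 2600 − 1810 = 790 W

790 W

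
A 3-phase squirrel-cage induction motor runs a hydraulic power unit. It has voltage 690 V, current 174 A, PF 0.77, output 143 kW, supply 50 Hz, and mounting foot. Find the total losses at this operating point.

P_in = √3·V·I·cosφ = 1.732×690×174×0.77 = 160117 W
P_out = 143000 W
Losses = P_in − P_out = 160117 − 143000 = 17117 W

17100 W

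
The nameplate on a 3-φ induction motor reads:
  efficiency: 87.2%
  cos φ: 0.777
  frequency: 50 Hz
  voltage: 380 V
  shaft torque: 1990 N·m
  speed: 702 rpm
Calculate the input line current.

328 A

ω = 2π×702/60 = 73.51 rad/s; P_out = τω = 1990 × 73.51 = 146285 W
P_in = P_out / η = 146285 / 0.872 = 167758 W
I_L = P_in / (√3·V_L·cosφ) = 167758 / (1.732 × 380 × 0.777) = 328 A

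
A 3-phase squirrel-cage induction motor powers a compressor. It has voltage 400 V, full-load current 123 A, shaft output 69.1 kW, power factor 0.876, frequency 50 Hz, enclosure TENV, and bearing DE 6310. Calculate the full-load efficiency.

92.6 %

P_out = 69.1 kW = 69100 W
P_in = √3·V_L·I_L·cosφ = 1.732 × 400 × 123 × 0.876 = 74648 W
η = P_out / P_in = 69100 / 74648 = 0.926 = 92.6%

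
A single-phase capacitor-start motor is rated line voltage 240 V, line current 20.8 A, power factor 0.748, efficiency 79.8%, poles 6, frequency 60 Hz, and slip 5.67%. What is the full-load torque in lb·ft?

18.5 lb·ft

P_in = V·I·cosφ = 240 × 20.8 × 0.748 = 3734 W
P_out = η·P_in = 0.798 × 3734 = 2980 W
n_s = 120×60/6 = 1200 rpm; n = 1200×(1−0.0567) = 1132 rpm
ω = 2π×1132/60 = 118.5 rad/s
τ = P_out/ω = 2980/118.5 = 25.15 N·m
In lb·ft: 25.15/1.356 = 18.5 lb·ft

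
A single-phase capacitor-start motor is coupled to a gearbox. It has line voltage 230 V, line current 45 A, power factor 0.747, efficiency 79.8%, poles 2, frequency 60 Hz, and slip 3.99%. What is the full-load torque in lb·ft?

12.6 lb·ft

P_in = V·I·cosφ = 230 × 45 × 0.747 = 7731 W
P_out = η·P_in = 0.798 × 7731 = 6169 W
n_s = 120×60/2 = 3600 rpm; n = 3600×(1−0.0399) = 3456 rpm
ω = 2π×3456/60 = 361.9 rad/s
τ = P_out/ω = 6169/361.9 = 17.05 N·m
In lb·ft: 17.05/1.356 = 12.6 lb·ft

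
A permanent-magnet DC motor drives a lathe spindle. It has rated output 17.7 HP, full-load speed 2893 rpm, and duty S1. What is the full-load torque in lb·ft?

P_out = 17.7 × 746 = 13204 W
ω = 2π × 2893/60 = 303 rad/s
τ = P_out/ω = 13204/303 = 43.58 N·m
In lb·ft: 43.58/1.356 = 32.1 lb·ft

32.1 lb·ft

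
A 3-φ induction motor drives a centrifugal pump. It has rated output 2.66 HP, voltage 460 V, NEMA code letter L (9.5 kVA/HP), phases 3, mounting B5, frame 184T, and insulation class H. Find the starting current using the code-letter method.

S_LR = 9.5 × 2.66 = 25.27 kVA
I_LR = S_LR/(√3·V_L) = 25270/(1.732×460) = 31.7 A

31.7 A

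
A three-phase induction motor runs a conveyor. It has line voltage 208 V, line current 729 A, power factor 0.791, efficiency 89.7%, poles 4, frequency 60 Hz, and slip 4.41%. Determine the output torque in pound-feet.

P_in = √3·V·I·cosφ = 1.732 × 208 × 729 × 0.791 = 207738 W
P_out = η·P_in = 0.897 × 207738 = 186341 W
n_s = 120×60/4 = 1800 rpm; n = 1800×(1−0.0441) = 1721 rpm
ω = 2π×1721/60 = 180.2 rad/s
τ = P_out/ω = 186341/180.2 = 1034 N·m
In lb·ft: 1034/1.356 = 763 lb·ft

763 lb·ft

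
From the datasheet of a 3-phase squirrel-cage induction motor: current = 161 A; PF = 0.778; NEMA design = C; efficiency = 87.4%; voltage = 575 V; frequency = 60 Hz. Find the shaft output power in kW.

109 kW

P_in = √3·V·I·cosφ = 1.732 × 575 × 161 × 0.778 = 124744 W
P_out = η·P_in = 0.874 × 124744 = 109026 W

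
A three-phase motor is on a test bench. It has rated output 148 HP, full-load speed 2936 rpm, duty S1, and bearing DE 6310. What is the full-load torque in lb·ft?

P_out = 148 × 746 = 110408 W
ω = 2π × 2936/60 = 307.5 rad/s
τ = P_out/ω = 110408/307.5 = 359.1 N·m
In lb·ft: 359.1/1.356 = 265 lb·ft

265 lb·ft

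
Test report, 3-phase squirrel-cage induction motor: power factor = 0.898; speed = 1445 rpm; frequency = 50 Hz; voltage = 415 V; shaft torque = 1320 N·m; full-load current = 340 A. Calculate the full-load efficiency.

91.0 %

ω = 2π × 1445/60 = 151.3 rad/s; P_out = τω = 1320 × 151.3 = 199716 W
P_in = √3·V_L·I_L·cosφ = 1.732 × 415 × 340 × 0.898 = 219458 W
η = P_out / P_in = 199716 / 219458 = 0.910 = 91.0%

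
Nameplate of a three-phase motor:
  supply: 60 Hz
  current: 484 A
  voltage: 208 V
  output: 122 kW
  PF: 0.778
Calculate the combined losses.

13700 W

P_in = √3·V·I·cosφ = 1.732×208×484×0.778 = 135655 W
P_out = 122000 W
Losses = P_in − P_out = 135655 − 122000 = 13655 W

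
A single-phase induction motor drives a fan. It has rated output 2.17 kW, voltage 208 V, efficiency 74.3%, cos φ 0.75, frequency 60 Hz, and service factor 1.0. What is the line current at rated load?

18.7 A

P_out = 2.17 kW = 2170 W
P_in = P_out / η = 2170 / 0.743 = 2921 W
I = P_in / (V·cosφ) = 2921 / (208 × 0.75) = 18.7 A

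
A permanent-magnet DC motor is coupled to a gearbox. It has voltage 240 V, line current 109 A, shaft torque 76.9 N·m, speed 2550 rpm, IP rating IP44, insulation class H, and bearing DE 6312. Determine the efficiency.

78.5 %

ω = 2π × 2550/60 = 267 rad/s; P_out = τω = 76.9 × 267 = 20532 W
P_in = V·I = 240 × 109 = 26160 W
η = P_out / P_in = 20532 / 26160 = 0.785 = 78.5%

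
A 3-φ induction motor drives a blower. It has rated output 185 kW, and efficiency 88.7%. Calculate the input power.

209 kW

P_out = 185000 W
P_in = P_out/η = 185000/0.887 = 208568 W = 209 kW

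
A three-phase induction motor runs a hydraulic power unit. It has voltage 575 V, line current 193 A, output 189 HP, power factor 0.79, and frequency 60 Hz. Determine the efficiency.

P_out = 189 × 746 = 140994 W
P_in = √3·V_L·I_L·cosφ = 1.732 × 575 × 193 × 0.79 = 151845 W
η = P_out / P_in = 140994 / 151845 = 0.929 = 92.9%

92.9 %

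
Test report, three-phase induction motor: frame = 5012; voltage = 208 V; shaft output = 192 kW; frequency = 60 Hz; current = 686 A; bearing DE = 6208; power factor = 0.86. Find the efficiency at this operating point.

90.3 %

P_out = 192 kW = 192000 W
P_in = √3·V_L·I_L·cosφ = 1.732 × 208 × 686 × 0.86 = 212537 W
η = P_out / P_in = 192000 / 212537 = 0.903 = 90.3%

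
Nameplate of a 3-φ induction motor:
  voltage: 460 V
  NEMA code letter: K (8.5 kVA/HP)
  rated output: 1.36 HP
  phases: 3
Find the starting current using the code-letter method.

S_LR = 8.5 × 1.36 = 11.56 kVA
I_LR = S_LR/(√3·V_L) = 11560/(1.732×460) = 14.5 A

14.5 A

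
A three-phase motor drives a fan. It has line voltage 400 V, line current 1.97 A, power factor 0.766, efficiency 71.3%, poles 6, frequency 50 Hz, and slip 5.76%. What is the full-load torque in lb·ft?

P_in = √3·V·I·cosφ = 1.732 × 400 × 1.97 × 0.766 = 1045 W
P_out = η·P_in = 0.713 × 1045 = 745 W
n_s = 120×50/6 = 1000 rpm; n = 1000×(1−0.0576) = 942 rpm
ω = 2π×942/60 = 98.65 rad/s
τ = P_out/ω = 745/98.65 = 7.552 N·m
In lb·ft: 7.552/1.356 = 5.57 lb·ft

5.57 lb·ft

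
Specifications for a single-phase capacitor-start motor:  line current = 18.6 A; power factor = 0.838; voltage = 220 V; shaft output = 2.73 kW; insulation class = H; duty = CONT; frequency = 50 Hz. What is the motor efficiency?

P_out = 2.73 kW = 2730 W
P_in = V·I·cosφ = 220 × 18.6 × 0.838 = 3429 W
η = P_out / P_in = 2730 / 3429 = 0.796 = 79.6%

79.6 %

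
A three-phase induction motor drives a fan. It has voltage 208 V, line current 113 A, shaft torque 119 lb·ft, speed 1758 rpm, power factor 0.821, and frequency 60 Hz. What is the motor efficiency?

88.9 %

τ = 119 lb·ft × 1.356 = 161.4 N·m
ω = 2π × 1758/60 = 184.1 rad/s; P_out = τω = 161.4 × 184.1 = 29714 W
P_in = √3·V_L·I_L·cosφ = 1.732 × 208 × 113 × 0.821 = 33422 W
η = P_out / P_in = 29714 / 33422 = 0.889 = 88.9%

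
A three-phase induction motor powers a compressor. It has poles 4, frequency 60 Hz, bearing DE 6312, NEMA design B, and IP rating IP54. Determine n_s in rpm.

n_s = 120f/p = 120×60/4 = 1800 rpm

1800 rpm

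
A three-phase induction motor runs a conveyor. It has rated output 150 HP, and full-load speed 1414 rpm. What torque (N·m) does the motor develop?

756 N·m

P_out = 150 × 746 = 111900 W
ω = 2π × 1414/60 = 148.1 rad/s
τ = P_out/ω = 111900/148.1 = 756 N·m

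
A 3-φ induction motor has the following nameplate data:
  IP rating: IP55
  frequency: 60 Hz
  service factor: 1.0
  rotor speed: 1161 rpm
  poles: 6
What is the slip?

n_s = 120f/p = 120×60/6 = 1200 rpm
s = (n_s − n)/n_s = (1200 − 1161)/1200 = 0.0325

3.2 %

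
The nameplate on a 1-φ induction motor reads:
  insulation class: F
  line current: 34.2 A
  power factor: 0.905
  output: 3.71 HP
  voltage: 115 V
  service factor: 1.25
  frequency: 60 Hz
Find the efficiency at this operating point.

77.8 %

P_out = 3.71 × 746 = 2768 W
P_in = V·I·cosφ = 115 × 34.2 × 0.905 = 3559 W
η = P_out / P_in = 2768 / 3559 = 0.778 = 77.8%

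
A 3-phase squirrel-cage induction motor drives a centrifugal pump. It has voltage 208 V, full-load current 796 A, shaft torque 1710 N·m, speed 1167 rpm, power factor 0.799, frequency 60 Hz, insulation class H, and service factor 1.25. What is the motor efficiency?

ω = 2π × 1167/60 = 122.2 rad/s; P_out = τω = 1710 × 122.2 = 208962 W
P_in = √3·V_L·I_L·cosφ = 1.732 × 208 × 796 × 0.799 = 229124 W
η = P_out / P_in = 208962 / 229124 = 0.912 = 91.2%

91.2 %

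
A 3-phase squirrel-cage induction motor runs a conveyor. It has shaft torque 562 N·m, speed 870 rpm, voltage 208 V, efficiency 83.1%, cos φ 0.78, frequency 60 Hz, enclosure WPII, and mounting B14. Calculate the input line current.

ω = 2π×870/60 = 91.11 rad/s; P_out = τω = 562 × 91.11 = 51204 W
P_in = P_out / η = 51204 / 0.831 = 61617 W
I_L = P_in / (√3·V_L·cosφ) = 61617 / (1.732 × 208 × 0.78) = 219 A

219 A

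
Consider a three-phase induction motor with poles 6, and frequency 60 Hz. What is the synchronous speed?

1200 rpm

n_s = 120f/p = 120×60/6 = 1200 rpm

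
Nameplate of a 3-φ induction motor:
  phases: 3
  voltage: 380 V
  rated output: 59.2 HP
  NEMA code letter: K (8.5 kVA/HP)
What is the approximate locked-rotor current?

765 A

S_LR = 8.5 × 59.2 = 503.2 kVA
I_LR = S_LR/(√3·V_L) = 503200/(1.732×380) = 765 A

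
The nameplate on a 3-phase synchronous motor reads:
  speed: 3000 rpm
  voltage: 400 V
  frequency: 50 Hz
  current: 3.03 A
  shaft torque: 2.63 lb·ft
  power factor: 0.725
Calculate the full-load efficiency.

73.6 %

τ = 2.63 lb·ft × 1.356 = 3.566 N·m
ω = 2π × 3000/60 = 314.2 rad/s; P_out = τω = 3.566 × 314.2 = 1120 W
P_in = √3·V_L·I_L·cosφ = 1.732 × 400 × 3.03 × 0.725 = 1522 W
η = P_out / P_in = 1120 / 1522 = 0.736 = 73.6%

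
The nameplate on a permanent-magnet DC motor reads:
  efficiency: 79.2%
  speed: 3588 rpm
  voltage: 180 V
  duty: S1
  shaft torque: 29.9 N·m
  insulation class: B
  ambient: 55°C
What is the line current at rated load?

78.8 A

ω = 2π×3588/60 = 375.7 rad/s; P_out = τω = 29.9 × 375.7 = 11233 W
P_in = P_out / η = 11233 / 0.792 = 14183 W
I = P_in / V = 14183 / 180 = 78.8 A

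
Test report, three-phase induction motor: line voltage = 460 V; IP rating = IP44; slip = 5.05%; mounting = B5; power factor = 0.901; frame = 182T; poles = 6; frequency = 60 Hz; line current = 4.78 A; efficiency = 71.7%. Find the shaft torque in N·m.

P_in = √3·V·I·cosφ = 1.732 × 460 × 4.78 × 0.901 = 3431 W
P_out = η·P_in = 0.717 × 3431 = 2460 W
n_s = 120×60/6 = 1200 rpm; n = 1200×(1−0.0505) = 1139 rpm
ω = 2π×1139/60 = 119.3 rad/s
τ = P_out/ω = 2460/119.3 = 20.6 N·m

20.6 N·m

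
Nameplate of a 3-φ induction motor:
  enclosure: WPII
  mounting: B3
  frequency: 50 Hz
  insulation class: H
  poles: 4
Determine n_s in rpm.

1500 rpm

n_s = 120f/p = 120×50/4 = 1500 rpm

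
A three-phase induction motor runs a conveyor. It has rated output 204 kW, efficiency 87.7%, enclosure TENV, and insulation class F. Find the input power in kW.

P_out = 204000 W
P_in = P_out/η = 204000/0.877 = 232611 W = 233 kW

233 kW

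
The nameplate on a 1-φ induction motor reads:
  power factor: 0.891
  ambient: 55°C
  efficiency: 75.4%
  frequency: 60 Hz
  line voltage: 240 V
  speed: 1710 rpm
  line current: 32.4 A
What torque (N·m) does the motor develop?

29.2 N·m

P_in = V·I·cosφ = 240 × 32.4 × 0.891 = 6928 W
P_out = η·P_in = 0.754 × 6928 = 5224 W
n = 1710 rpm
ω = 2π×1710/60 = 179.1 rad/s
τ = P_out/ω = 5224/179.1 = 29.2 N·m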